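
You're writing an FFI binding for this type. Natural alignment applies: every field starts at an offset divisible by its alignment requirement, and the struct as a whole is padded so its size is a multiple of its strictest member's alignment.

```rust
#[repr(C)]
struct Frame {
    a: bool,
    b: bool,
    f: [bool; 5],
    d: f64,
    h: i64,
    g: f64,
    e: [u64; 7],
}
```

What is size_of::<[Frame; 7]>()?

616

a at 0 (size 1, align 1) → ends 1
b at 1 (size 1, align 1) → ends 2
f at 2 (size 5, align 1) → ends 7
pad 1 to align 8 for d
d at 8 (size 8, align 8) → ends 16
h at 16 (size 8, align 8) → ends 24
g at 24 (size 8, align 8) → ends 32
e at 32 (size 56, align 8) → ends 88
total 88 bytes, alignment 8
array of 7: 7 × 88 = 616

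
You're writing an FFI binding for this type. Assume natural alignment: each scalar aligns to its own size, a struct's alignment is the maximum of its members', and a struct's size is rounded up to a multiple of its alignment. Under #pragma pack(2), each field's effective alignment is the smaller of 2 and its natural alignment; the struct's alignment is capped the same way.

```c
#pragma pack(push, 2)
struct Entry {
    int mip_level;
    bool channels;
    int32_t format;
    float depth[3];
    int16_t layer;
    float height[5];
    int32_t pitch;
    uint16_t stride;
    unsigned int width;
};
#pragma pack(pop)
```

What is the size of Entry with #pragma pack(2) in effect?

54

0..4  mip_level  (4B, 2-aligned)
4..5  channels  (1B, 1-aligned)
5..6  -- padding (1B)
6..10  format  (4B, 2-aligned)
10..22  depth  (12B, 2-aligned)
22..24  layer  (2B, 2-aligned)
24..44  height  (20B, 2-aligned)
44..48  pitch  (4B, 2-aligned)
48..50  stride  (2B, 2-aligned)
50..54  width  (4B, 2-aligned)
sizeof = 54, alignof = 2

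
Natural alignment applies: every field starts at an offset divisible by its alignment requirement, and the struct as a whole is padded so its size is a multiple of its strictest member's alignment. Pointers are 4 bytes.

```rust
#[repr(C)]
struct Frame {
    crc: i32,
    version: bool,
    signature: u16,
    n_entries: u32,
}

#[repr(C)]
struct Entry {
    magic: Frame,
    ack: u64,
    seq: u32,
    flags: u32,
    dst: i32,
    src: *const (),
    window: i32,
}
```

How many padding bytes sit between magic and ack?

Frame: crc at 0 (size 4, align 4) → ends 4; version at 4 (size 1, align 1) → ends 5; pad 1 to align 2 for signature; signature at 6 (size 2, align 2) → ends 8; n_entries at 8 (size 4, align 4) → ends 12; total 12 bytes, alignment 4
magic at 0 (size 12, align 4) → ends 12
pad 4 to align 8 for ack
ack at 16 (size 8, align 8) → ends 24

4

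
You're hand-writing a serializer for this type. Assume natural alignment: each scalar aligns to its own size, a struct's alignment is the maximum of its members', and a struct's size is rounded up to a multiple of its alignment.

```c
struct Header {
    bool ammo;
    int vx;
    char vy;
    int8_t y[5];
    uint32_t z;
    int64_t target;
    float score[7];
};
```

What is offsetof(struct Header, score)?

ammo at 0 (size 1, align 1) → ends 1
pad 3 to align 4 for vx
vx at 4 (size 4, align 4) → ends 8
vy at 8 (size 1, align 1) → ends 9
y at 9 (size 5, align 1) → ends 14
pad 2 to align 4 for z
z at 16 (size 4, align 4) → ends 20
pad 4 to align 8 for target
target at 24 (size 8, align 8) → ends 32
score at 32 (size 28, align 4) → ends 60

32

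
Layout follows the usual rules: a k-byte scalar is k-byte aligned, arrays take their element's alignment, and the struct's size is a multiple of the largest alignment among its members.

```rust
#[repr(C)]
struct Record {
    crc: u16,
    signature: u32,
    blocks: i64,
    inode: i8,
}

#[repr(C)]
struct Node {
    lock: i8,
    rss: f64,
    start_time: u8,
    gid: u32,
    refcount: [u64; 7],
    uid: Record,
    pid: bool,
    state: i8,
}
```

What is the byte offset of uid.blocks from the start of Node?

Record: 0..2  crc  (2B, 2-aligned); 2..4  -- padding (2B); 4..8  signature  (4B, 4-aligned); 8..16  blocks  (8B, 8-aligned); 16..17  inode  (1B, 1-aligned); 17..24  -- tail padding (7B); sizeof = 24, alignof = 8
0..1  lock  (1B, 1-aligned)
1..8  -- padding (7B)
8..16  rss  (8B, 8-aligned)
16..17  start_time  (1B, 1-aligned)
17..20  -- padding (3B)
20..24  gid  (4B, 4-aligned)
24..80  refcount  (56B, 8-aligned)
80..104  uid  (24B, 8-aligned)
within Record: blocks at 8
80 + 8 = 88

88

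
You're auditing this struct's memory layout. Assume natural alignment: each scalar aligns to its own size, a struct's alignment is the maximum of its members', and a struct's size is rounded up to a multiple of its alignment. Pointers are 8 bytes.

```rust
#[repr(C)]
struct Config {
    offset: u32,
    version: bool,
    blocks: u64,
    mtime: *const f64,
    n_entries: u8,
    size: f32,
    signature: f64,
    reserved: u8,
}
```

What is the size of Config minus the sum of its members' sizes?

0..4  offset  (4B, 4-aligned)
4..5  version  (1B, 1-aligned)
5..8  -- padding (3B)
8..16  blocks  (8B, 8-aligned)
16..24  mtime  (8B, 8-aligned)
24..25  n_entries  (1B, 1-aligned)
25..28  -- padding (3B)
28..32  size  (4B, 4-aligned)
32..40  signature  (8B, 8-aligned)
40..41  reserved  (1B, 1-aligned)
41..48  -- tail padding (7B)
sizeof = 48, alignof = 8
data bytes 35, size 48 → padding 13

13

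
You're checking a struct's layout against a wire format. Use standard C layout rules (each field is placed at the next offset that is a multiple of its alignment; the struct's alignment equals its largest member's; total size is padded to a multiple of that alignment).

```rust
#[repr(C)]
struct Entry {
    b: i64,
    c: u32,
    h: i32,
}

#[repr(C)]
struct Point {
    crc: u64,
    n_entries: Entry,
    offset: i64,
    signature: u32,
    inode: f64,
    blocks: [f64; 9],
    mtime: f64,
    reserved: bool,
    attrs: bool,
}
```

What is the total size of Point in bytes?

136

Entry: @0: b [8B, align 8] → 8; @8: c [4B, align 4] → 12; @12: h [4B, align 4] → 16; size 16, align 8
@0: crc [8B, align 8] → 8
@8: n_entries [16B, align 8] → 24
@24: offset [8B, align 8] → 32
@32: signature [4B, align 4] → 36
+4 pad (align 8)
@40: inode [8B, align 8] → 48
@48: blocks [72B, align 8] → 120
@120: mtime [8B, align 8] → 128
@128: reserved [1B, align 1] → 129
@129: attrs [1B, align 1] → 130
+6 tail pad (align 8)
size 136, align 8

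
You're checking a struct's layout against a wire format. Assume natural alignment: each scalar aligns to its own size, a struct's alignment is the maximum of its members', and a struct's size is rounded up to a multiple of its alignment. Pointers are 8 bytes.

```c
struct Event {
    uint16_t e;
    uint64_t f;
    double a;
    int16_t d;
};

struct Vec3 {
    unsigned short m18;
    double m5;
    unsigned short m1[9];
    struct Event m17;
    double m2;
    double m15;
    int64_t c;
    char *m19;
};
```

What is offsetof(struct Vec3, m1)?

Event: e at 0 (size 2, align 2) → ends 2; pad 6 to align 8 for f; f at 8 (size 8, align 8) → ends 16; a at 16 (size 8, align 8) → ends 24; d at 24 (size 2, align 2) → ends 26; tail pad 6 to reach multiple of 8; total 32 bytes, alignment 8
m18 at 0 (size 2, align 2) → ends 2
pad 6 to align 8 for m5
m5 at 8 (size 8, align 8) → ends 16
m1 at 16 (size 18, align 2) → ends 34

16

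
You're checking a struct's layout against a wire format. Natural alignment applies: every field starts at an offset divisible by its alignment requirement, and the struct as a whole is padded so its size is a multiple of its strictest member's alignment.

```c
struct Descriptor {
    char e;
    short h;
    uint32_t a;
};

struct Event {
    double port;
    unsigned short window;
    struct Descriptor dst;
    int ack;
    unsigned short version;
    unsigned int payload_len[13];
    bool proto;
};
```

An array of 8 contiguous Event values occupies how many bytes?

704

Descriptor: @0: e [1B, align 1] → 1; +1 pad (align 2); @2: h [2B, align 2] → 4; @4: a [4B, align 4] → 8; size 8, align 4
@0: port [8B, align 8] → 8
@8: window [2B, align 2] → 10
+2 pad (align 4)
@12: dst [8B, align 4] → 20
@20: ack [4B, align 4] → 24
@24: version [2B, align 2] → 26
+2 pad (align 4)
@28: payload_len [52B, align 4] → 80
@80: proto [1B, align 1] → 81
+7 tail pad (align 8)
size 88, align 8
array of 8: 8 × 88 = 704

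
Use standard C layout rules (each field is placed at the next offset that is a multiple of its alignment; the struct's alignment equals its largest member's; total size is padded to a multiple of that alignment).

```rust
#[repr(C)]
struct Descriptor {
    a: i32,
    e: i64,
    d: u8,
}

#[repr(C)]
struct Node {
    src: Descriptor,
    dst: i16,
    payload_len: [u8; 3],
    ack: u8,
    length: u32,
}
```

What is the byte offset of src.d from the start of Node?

Descriptor: @0: a [4B, align 4] → 4; +4 pad (align 8); @8: e [8B, align 8] → 16; @16: d [1B, align 1] → 17; +7 tail pad (align 8); size 24, align 8
@0: src [24B, align 8] → 24
within Descriptor: d at 16
0 + 16 = 16

16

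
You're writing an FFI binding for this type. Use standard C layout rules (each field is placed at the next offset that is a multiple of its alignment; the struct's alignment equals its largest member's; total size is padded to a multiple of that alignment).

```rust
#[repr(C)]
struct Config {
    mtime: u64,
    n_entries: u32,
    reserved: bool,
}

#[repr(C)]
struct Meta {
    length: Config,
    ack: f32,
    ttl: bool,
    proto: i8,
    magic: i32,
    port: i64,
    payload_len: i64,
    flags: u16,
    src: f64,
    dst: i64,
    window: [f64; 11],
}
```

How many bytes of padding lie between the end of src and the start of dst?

0

Config: 0..8  mtime  (8B, 8-aligned); 8..12  n_entries  (4B, 4-aligned); 12..13  reserved  (1B, 1-aligned); 13..16  -- tail padding (3B); sizeof = 16, alignof = 8
0..16  length  (16B, 8-aligned)
16..20  ack  (4B, 4-aligned)
20..21  ttl  (1B, 1-aligned)
21..22  proto  (1B, 1-aligned)
22..24  -- padding (2B)
24..28  magic  (4B, 4-aligned)
28..32  -- padding (4B)
32..40  port  (8B, 8-aligned)
40..48  payload_len  (8B, 8-aligned)
48..50  flags  (2B, 2-aligned)
50..56  -- padding (6B)
56..64  src  (8B, 8-aligned)
64..72  dst  (8B, 8-aligned)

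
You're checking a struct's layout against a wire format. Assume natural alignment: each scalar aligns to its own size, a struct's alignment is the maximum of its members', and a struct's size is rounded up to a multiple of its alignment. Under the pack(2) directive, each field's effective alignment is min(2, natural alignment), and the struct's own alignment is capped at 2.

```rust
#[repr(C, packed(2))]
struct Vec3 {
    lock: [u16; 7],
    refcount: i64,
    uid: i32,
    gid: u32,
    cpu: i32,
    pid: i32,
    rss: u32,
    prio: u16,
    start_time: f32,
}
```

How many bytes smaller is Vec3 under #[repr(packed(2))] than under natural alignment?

natural layout:
  0..14  lock  (14B, 2-aligned)
  14..16  -- padding (2B)
  16..24  refcount  (8B, 8-aligned)
  24..28  uid  (4B, 4-aligned)
  28..32  gid  (4B, 4-aligned)
  32..36  cpu  (4B, 4-aligned)
  36..40  pid  (4B, 4-aligned)
  40..44  rss  (4B, 4-aligned)
  44..46  prio  (2B, 2-aligned)
  46..48  -- padding (2B)
  48..52  start_time  (4B, 4-aligned)
  52..56  -- tail padding (4B)
  sizeof = 56, alignof = 8
packed(2) layout:
  0..14  lock  (14B, 2-aligned)
  14..22  refcount  (8B, 2-aligned)
  22..26  uid  (4B, 2-aligned)
  26..30  gid  (4B, 2-aligned)
  30..34  cpu  (4B, 2-aligned)
  34..38  pid  (4B, 2-aligned)
  38..42  rss  (4B, 2-aligned)
  42..44  prio  (2B, 2-aligned)
  44..48  start_time  (4B, 2-aligned)
  sizeof = 48, alignof = 2
56 − 48 = 8

8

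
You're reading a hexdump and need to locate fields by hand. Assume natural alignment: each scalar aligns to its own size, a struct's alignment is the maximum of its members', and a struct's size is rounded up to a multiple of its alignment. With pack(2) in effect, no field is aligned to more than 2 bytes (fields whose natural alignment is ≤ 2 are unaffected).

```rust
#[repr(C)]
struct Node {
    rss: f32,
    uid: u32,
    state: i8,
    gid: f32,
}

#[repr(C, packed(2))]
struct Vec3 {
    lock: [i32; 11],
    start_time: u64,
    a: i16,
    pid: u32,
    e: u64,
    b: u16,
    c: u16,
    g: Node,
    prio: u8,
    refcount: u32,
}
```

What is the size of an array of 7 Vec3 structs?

Node: @0: rss [4B, align 4] → 4; @4: uid [4B, align 4] → 8; @8: state [1B, align 1] → 9; +3 pad (align 4); @12: gid [4B, align 4] → 16; size 16, align 4
@0: lock [44B, align 2] → 44
@44: start_time [8B, align 2] → 52
@52: a [2B, align 2] → 54
@54: pid [4B, align 2] → 58
@58: e [8B, align 2] → 66
@66: b [2B, align 2] → 68
@68: c [2B, align 2] → 70
@70: g [16B, align 2] → 86
@86: prio [1B, align 1] → 87
+1 pad (align 2)
@88: refcount [4B, align 2] → 92
size 92, align 2
array of 7: 7 × 92 = 644

644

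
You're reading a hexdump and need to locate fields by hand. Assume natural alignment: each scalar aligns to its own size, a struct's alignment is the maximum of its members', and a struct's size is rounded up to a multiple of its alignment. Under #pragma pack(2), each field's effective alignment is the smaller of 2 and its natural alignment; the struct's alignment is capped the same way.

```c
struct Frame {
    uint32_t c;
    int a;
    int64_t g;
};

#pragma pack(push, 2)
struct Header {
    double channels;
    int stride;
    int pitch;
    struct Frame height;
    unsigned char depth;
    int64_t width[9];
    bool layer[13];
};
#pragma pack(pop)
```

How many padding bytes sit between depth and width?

Frame: c at 0 (size 4, align 4) → ends 4; a at 4 (size 4, align 4) → ends 8; g at 8 (size 8, align 8) → ends 16; total 16 bytes, alignment 8
channels at 0 (size 8, align 2) → ends 8
stride at 8 (size 4, align 2) → ends 12
pitch at 12 (size 4, align 2) → ends 16
height at 16 (size 16, align 2) → ends 32
depth at 32 (size 1, align 1) → ends 33
pad 1 to align 2 for width
width at 34 (size 72, align 2) → ends 106

1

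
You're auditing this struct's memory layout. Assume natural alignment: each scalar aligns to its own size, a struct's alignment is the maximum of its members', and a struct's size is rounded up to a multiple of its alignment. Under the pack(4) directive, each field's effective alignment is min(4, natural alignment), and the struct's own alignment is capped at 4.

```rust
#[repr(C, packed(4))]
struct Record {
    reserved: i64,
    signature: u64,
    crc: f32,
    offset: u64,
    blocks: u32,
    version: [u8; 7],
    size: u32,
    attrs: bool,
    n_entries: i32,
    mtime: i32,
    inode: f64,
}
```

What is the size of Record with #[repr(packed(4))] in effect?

0..8  reserved  (8B, 4-aligned)
8..16  signature  (8B, 4-aligned)
16..20  crc  (4B, 4-aligned)
20..28  offset  (8B, 4-aligned)
28..32  blocks  (4B, 4-aligned)
32..39  version  (7B, 1-aligned)
39..40  -- padding (1B)
40..44  size  (4B, 4-aligned)
44..45  attrs  (1B, 1-aligned)
45..48  -- padding (3B)
48..52  n_entries  (4B, 4-aligned)
52..56  mtime  (4B, 4-aligned)
56..64  inode  (8B, 4-aligned)
sizeof = 64, alignof = 4

64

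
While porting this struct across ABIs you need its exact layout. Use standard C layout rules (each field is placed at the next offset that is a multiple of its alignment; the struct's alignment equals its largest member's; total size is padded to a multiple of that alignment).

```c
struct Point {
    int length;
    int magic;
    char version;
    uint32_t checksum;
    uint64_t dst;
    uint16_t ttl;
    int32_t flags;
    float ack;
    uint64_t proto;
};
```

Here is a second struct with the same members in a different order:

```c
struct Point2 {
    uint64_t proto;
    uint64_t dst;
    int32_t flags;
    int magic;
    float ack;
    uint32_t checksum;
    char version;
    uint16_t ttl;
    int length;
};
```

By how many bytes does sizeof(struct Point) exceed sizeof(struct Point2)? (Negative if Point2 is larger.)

length at 0 (size 4, align 4) → ends 4
magic at 4 (size 4, align 4) → ends 8
version at 8 (size 1, align 1) → ends 9
pad 3 to align 4 for checksum
checksum at 12 (size 4, align 4) → ends 16
dst at 16 (size 8, align 8) → ends 24
ttl at 24 (size 2, align 2) → ends 26
pad 2 to align 4 for flags
flags at 28 (size 4, align 4) → ends 32
ack at 32 (size 4, align 4) → ends 36
pad 4 to align 8 for proto
proto at 40 (size 8, align 8) → ends 48
total 48 bytes, alignment 8
— Point2 —
proto at 0 (size 8, align 8) → ends 8
dst at 8 (size 8, align 8) → ends 16
flags at 16 (size 4, align 4) → ends 20
magic at 20 (size 4, align 4) → ends 24
ack at 24 (size 4, align 4) → ends 28
checksum at 28 (size 4, align 4) → ends 32
version at 32 (size 1, align 1) → ends 33
pad 1 to align 2 for ttl
ttl at 34 (size 2, align 2) → ends 36
length at 36 (size 4, align 4) → ends 40
total 40 bytes, alignment 8
48 − 40 = 8

8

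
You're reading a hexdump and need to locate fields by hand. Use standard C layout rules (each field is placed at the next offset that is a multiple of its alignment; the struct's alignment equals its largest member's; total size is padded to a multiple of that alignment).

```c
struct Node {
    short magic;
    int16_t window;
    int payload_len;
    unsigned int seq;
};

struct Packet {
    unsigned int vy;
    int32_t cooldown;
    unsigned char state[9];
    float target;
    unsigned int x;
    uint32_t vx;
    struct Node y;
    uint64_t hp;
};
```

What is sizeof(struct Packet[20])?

1120

Node: magic at 0 (size 2, align 2) → ends 2; window at 2 (size 2, align 2) → ends 4; payload_len at 4 (size 4, align 4) → ends 8; seq at 8 (size 4, align 4) → ends 12; total 12 bytes, alignment 4
vy at 0 (size 4, align 4) → ends 4
cooldown at 4 (size 4, align 4) → ends 8
state at 8 (size 9, align 1) → ends 17
pad 3 to align 4 for target
target at 20 (size 4, align 4) → ends 24
x at 24 (size 4, align 4) → ends 28
vx at 28 (size 4, align 4) → ends 32
y at 32 (size 12, align 4) → ends 44
pad 4 to align 8 for hp
hp at 48 (size 8, align 8) → ends 56
total 56 bytes, alignment 8
array of 20: 20 × 56 = 1120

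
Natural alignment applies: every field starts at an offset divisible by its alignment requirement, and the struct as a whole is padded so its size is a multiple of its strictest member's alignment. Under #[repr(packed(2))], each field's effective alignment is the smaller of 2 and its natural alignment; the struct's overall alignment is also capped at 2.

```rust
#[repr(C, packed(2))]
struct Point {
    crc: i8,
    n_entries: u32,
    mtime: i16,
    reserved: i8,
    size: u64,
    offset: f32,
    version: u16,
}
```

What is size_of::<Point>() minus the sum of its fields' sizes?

2

0..1  crc  (1B, 1-aligned)
1..2  -- padding (1B)
2..6  n_entries  (4B, 2-aligned)
6..8  mtime  (2B, 2-aligned)
8..9  reserved  (1B, 1-aligned)
9..10  -- padding (1B)
10..18  size  (8B, 2-aligned)
18..22  offset  (4B, 2-aligned)
22..24  version  (2B, 2-aligned)
sizeof = 24, alignof = 2
data bytes 22, size 24 → padding 2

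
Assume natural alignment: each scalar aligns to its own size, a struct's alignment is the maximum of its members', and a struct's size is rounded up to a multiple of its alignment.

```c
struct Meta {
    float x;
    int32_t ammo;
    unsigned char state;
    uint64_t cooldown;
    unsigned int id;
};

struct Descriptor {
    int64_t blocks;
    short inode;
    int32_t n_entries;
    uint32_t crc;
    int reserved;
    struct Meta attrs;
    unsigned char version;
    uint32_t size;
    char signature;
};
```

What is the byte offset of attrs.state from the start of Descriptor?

32

Meta: x at 0 (size 4, align 4) → ends 4; ammo at 4 (size 4, align 4) → ends 8; state at 8 (size 1, align 1) → ends 9; pad 7 to align 8 for cooldown; cooldown at 16 (size 8, align 8) → ends 24; id at 24 (size 4, align 4) → ends 28; tail pad 4 to reach multiple of 8; total 32 bytes, alignment 8
blocks at 0 (size 8, align 8) → ends 8
inode at 8 (size 2, align 2) → ends 10
pad 2 to align 4 for n_entries
n_entries at 12 (size 4, align 4) → ends 16
crc at 16 (size 4, align 4) → ends 20
reserved at 20 (size 4, align 4) → ends 24
attrs at 24 (size 32, align 8) → ends 56
within Meta: state at 8
24 + 8 = 32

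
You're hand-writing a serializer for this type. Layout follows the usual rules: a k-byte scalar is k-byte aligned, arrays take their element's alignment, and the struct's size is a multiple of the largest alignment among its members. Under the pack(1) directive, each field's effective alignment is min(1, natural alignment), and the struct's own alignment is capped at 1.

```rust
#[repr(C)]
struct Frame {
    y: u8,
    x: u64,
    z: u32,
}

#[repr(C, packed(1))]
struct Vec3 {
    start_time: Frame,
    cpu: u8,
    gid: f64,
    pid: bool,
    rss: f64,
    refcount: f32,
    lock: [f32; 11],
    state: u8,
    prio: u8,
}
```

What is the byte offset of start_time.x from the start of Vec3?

8

Frame: y at 0 (size 1, align 1) → ends 1; pad 7 to align 8 for x; x at 8 (size 8, align 8) → ends 16; z at 16 (size 4, align 4) → ends 20; tail pad 4 to reach multiple of 8; total 24 bytes, alignment 8
start_time at 0 (size 24, align 1) → ends 24
within Frame: x at 8
0 + 8 = 8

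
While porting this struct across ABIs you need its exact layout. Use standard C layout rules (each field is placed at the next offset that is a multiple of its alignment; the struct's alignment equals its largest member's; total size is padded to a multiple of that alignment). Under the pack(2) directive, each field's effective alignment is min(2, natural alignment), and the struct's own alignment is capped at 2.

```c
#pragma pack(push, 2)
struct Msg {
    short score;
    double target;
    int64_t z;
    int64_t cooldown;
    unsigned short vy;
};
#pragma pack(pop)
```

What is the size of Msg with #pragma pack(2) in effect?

28

score at 0 (size 2, align 2) → ends 2
target at 2 (size 8, align 2) → ends 10
z at 10 (size 8, align 2) → ends 18
cooldown at 18 (size 8, align 2) → ends 26
vy at 26 (size 2, align 2) → ends 28
total 28 bytes, alignment 2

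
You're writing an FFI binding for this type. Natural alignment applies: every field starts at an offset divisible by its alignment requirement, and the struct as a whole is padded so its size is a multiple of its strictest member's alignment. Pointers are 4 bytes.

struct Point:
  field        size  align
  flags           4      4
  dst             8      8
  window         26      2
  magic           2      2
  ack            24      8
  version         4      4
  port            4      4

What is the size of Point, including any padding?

0..4  flags  (4B, 4-aligned)
4..8  -- padding (4B)
8..16  dst  (8B, 8-aligned)
16..42  window  (26B, 2-aligned)
42..44  magic  (2B, 2-aligned)
44..48  -- padding (4B)
48..72  ack  (24B, 8-aligned)
72..76  version  (4B, 4-aligned)
76..80  port  (4B, 4-aligned)
sizeof = 80, alignof = 8

80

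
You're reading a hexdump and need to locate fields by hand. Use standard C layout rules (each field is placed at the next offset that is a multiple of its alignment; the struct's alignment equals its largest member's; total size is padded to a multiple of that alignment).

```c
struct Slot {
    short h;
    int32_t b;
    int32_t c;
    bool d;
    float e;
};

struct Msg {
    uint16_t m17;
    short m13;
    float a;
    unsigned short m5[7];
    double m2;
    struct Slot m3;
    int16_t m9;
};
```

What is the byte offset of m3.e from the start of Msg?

Slot: 0..2  h  (2B, 2-aligned); 2..4  -- padding (2B); 4..8  b  (4B, 4-aligned); 8..12  c  (4B, 4-aligned); 12..13  d  (1B, 1-aligned); 13..16  -- padding (3B); 16..20  e  (4B, 4-aligned); sizeof = 20, alignof = 4
0..2  m17  (2B, 2-aligned)
2..4  m13  (2B, 2-aligned)
4..8  a  (4B, 4-aligned)
8..22  m5  (14B, 2-aligned)
22..24  -- padding (2B)
24..32  m2  (8B, 8-aligned)
32..52  m3  (20B, 4-aligned)
within Slot: e at 16
32 + 16 = 48

48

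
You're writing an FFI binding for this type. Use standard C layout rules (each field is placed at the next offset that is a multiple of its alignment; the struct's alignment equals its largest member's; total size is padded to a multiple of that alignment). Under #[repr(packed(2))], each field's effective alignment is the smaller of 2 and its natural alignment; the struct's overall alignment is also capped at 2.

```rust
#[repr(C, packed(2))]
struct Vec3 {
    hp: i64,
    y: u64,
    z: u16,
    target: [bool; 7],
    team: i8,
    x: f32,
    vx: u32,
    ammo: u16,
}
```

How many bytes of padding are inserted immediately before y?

0

0..8  hp  (8B, 2-aligned)
8..16  y  (8B, 2-aligned)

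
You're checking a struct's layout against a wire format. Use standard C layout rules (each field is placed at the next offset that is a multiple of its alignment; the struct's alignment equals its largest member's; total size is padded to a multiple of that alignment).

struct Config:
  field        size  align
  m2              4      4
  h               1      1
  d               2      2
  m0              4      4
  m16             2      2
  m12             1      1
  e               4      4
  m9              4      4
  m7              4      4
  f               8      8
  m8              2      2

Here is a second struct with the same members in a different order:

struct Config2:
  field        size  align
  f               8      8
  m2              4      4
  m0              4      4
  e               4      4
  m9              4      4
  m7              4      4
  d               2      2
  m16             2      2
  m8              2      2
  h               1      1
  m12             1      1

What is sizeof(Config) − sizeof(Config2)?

8

0..4  m2  (4B, 4-aligned)
4..5  h  (1B, 1-aligned)
5..6  -- padding (1B)
6..8  d  (2B, 2-aligned)
8..12  m0  (4B, 4-aligned)
12..14  m16  (2B, 2-aligned)
14..15  m12  (1B, 1-aligned)
15..16  -- padding (1B)
16..20  e  (4B, 4-aligned)
20..24  m9  (4B, 4-aligned)
24..28  m7  (4B, 4-aligned)
28..32  -- padding (4B)
32..40  f  (8B, 8-aligned)
40..42  m8  (2B, 2-aligned)
42..48  -- tail padding (6B)
sizeof = 48, alignof = 8
— Config2 —
0..8  f  (8B, 8-aligned)
8..12  m2  (4B, 4-aligned)
12..16  m0  (4B, 4-aligned)
16..20  e  (4B, 4-aligned)
20..24  m9  (4B, 4-aligned)
24..28  m7  (4B, 4-aligned)
28..30  d  (2B, 2-aligned)
30..32  m16  (2B, 2-aligned)
32..34  m8  (2B, 2-aligned)
34..35  h  (1B, 1-aligned)
35..36  m12  (1B, 1-aligned)
36..40  -- tail padding (4B)
sizeof = 40, alignof = 8
48 − 40 = 8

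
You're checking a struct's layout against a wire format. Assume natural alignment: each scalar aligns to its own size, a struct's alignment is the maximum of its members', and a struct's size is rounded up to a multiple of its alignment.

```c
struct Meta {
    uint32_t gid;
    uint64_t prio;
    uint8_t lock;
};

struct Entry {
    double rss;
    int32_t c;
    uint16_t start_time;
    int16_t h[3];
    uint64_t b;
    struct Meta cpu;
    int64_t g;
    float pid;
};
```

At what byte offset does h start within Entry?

Meta: gid at 0 (size 4, align 4) → ends 4; pad 4 to align 8 for prio; prio at 8 (size 8, align 8) → ends 16; lock at 16 (size 1, align 1) → ends 17; tail pad 7 to reach multiple of 8; total 24 bytes, alignment 8
rss at 0 (size 8, align 8) → ends 8
c at 8 (size 4, align 4) → ends 12
start_time at 12 (size 2, align 2) → ends 14
h at 14 (size 6, align 2) → ends 20

14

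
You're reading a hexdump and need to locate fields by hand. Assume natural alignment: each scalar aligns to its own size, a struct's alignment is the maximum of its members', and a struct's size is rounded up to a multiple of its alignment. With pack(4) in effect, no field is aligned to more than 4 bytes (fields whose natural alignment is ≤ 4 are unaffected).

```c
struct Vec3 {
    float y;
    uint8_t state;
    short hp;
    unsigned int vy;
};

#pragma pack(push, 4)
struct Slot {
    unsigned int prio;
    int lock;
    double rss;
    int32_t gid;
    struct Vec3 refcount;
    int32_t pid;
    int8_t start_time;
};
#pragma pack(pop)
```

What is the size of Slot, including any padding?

40

Vec3: 0..4  y  (4B, 4-aligned); 4..5  state  (1B, 1-aligned); 5..6  -- padding (1B); 6..8  hp  (2B, 2-aligned); 8..12  vy  (4B, 4-aligned); sizeof = 12, alignof = 4
0..4  prio  (4B, 4-aligned)
4..8  lock  (4B, 4-aligned)
8..16  rss  (8B, 4-aligned)
16..20  gid  (4B, 4-aligned)
20..32  refcount  (12B, 4-aligned)
32..36  pid  (4B, 4-aligned)
36..37  start_time  (1B, 1-aligned)
37..40  -- tail padding (3B)
sizeof = 40, alignof = 4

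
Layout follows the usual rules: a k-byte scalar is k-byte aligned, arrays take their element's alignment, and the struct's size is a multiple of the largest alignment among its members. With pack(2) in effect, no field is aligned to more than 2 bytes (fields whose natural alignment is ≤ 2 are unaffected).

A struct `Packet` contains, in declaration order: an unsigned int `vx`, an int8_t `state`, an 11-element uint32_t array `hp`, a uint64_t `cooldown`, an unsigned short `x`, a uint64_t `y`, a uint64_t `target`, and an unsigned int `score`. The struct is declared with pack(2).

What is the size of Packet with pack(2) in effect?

vx at 0 (size 4, align 2) → ends 4
state at 4 (size 1, align 1) → ends 5
pad 1 to align 2 for hp
hp at 6 (size 44, align 2) → ends 50
cooldown at 50 (size 8, align 2) → ends 58
x at 58 (size 2, align 2) → ends 60
y at 60 (size 8, align 2) → ends 68
target at 68 (size 8, align 2) → ends 76
score at 76 (size 4, align 2) → ends 80
total 80 bytes, alignment 2

80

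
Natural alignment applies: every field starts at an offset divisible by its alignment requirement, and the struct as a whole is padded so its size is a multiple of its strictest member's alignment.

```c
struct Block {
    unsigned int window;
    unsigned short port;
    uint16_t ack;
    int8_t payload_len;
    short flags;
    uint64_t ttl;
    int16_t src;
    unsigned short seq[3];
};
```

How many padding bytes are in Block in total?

@0: window [4B, align 4] → 4
@4: port [2B, align 2] → 6
@6: ack [2B, align 2] → 8
@8: payload_len [1B, align 1] → 9
+1 pad (align 2)
@10: flags [2B, align 2] → 12
+4 pad (align 8)
@16: ttl [8B, align 8] → 24
@24: src [2B, align 2] → 26
@26: seq [6B, align 2] → 32
size 32, align 8
data bytes 27, size 32 → padding 5

5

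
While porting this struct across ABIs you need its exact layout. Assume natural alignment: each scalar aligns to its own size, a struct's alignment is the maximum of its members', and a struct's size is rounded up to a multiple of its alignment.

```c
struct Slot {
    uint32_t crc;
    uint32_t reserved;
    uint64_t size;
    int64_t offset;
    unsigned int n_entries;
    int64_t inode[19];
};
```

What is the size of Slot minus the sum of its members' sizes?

0..4  crc  (4B, 4-aligned)
4..8  reserved  (4B, 4-aligned)
8..16  size  (8B, 8-aligned)
16..24  offset  (8B, 8-aligned)
24..28  n_entries  (4B, 4-aligned)
28..32  -- padding (4B)
32..184  inode  (152B, 8-aligned)
sizeof = 184, alignof = 8
data bytes 180, size 184 → padding 4

4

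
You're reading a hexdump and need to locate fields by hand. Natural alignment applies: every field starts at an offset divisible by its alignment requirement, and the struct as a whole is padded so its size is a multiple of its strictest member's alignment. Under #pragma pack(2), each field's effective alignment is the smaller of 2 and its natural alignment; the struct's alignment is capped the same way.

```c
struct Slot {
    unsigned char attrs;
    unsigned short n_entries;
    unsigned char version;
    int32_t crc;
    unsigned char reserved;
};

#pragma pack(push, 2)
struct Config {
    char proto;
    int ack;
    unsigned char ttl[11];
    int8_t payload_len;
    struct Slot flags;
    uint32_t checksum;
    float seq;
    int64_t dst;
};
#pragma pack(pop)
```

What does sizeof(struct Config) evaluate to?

50

Slot: 0..1  attrs  (1B, 1-aligned); 1..2  -- padding (1B); 2..4  n_entries  (2B, 2-aligned); 4..5  version  (1B, 1-aligned); 5..8  -- padding (3B); 8..12  crc  (4B, 4-aligned); 12..13  reserved  (1B, 1-aligned); 13..16  -- tail padding (3B); sizeof = 16, alignof = 4
0..1  proto  (1B, 1-aligned)
1..2  -- padding (1B)
2..6  ack  (4B, 2-aligned)
6..17  ttl  (11B, 1-aligned)
17..18  payload_len  (1B, 1-aligned)
18..34  flags  (16B, 2-aligned)
34..38  checksum  (4B, 2-aligned)
38..42  seq  (4B, 2-aligned)
42..50  dst  (8B, 2-aligned)
sizeof = 50, alignof = 2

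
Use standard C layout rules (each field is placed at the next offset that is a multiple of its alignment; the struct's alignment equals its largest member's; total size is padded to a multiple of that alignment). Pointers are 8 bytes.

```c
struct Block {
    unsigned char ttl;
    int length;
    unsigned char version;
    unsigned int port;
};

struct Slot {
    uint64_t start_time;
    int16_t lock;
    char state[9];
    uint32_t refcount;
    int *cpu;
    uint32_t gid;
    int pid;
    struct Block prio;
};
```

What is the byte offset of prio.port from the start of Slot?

Block: @0: ttl [1B, align 1] → 1; +3 pad (align 4); @4: length [4B, align 4] → 8; @8: version [1B, align 1] → 9; +3 pad (align 4); @12: port [4B, align 4] → 16; size 16, align 4
@0: start_time [8B, align 8] → 8
@8: lock [2B, align 2] → 10
@10: state [9B, align 1] → 19
+1 pad (align 4)
@20: refcount [4B, align 4] → 24
@24: cpu [8B, align 8] → 32
@32: gid [4B, align 4] → 36
@36: pid [4B, align 4] → 40
@40: prio [16B, align 4] → 56
within Block: port at 12
40 + 12 = 52

52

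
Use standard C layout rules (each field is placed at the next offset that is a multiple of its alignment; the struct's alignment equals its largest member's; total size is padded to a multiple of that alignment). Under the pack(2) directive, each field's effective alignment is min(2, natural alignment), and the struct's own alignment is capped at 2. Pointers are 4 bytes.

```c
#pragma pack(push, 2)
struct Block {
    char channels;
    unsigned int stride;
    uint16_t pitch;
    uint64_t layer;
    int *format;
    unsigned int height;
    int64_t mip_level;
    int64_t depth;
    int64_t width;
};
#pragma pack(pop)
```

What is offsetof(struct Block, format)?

0..1  channels  (1B, 1-aligned)
1..2  -- padding (1B)
2..6  stride  (4B, 2-aligned)
6..8  pitch  (2B, 2-aligned)
8..16  layer  (8B, 2-aligned)
16..20  format  (4B, 2-aligned)

16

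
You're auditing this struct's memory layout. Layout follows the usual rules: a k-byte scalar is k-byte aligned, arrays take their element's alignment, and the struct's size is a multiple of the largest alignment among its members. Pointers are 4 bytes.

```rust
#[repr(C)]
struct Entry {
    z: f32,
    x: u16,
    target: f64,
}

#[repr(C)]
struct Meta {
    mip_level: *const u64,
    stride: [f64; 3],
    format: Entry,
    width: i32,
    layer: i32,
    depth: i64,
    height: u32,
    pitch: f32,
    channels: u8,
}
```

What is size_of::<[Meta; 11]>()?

880

Entry: z at 0 (size 4, align 4) → ends 4; x at 4 (size 2, align 2) → ends 6; pad 2 to align 8 for target; target at 8 (size 8, align 8) → ends 16; total 16 bytes, alignment 8
mip_level at 0 (size 4, align 4) → ends 4
pad 4 to align 8 for stride
stride at 8 (size 24, align 8) → ends 32
format at 32 (size 16, align 8) → ends 48
width at 48 (size 4, align 4) → ends 52
layer at 52 (size 4, align 4) → ends 56
depth at 56 (size 8, align 8) → ends 64
height at 64 (size 4, align 4) → ends 68
pitch at 68 (size 4, align 4) → ends 72
channels at 72 (size 1, align 1) → ends 73
tail pad 7 to reach multiple of 8
total 80 bytes, alignment 8
array of 11: 11 × 80 = 880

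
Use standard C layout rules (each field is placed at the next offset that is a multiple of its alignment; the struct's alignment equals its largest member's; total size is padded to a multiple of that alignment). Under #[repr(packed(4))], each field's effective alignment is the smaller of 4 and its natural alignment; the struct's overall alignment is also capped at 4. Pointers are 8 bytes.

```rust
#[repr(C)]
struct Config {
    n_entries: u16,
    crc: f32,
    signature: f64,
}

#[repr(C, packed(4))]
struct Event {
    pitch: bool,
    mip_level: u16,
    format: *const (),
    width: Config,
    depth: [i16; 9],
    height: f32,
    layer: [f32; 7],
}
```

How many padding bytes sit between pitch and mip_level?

Config: @0: n_entries [2B, align 2] → 2; +2 pad (align 4); @4: crc [4B, align 4] → 8; @8: signature [8B, align 8] → 16; size 16, align 8
@0: pitch [1B, align 1] → 1
+1 pad (align 2)
@2: mip_level [2B, align 2] → 4

1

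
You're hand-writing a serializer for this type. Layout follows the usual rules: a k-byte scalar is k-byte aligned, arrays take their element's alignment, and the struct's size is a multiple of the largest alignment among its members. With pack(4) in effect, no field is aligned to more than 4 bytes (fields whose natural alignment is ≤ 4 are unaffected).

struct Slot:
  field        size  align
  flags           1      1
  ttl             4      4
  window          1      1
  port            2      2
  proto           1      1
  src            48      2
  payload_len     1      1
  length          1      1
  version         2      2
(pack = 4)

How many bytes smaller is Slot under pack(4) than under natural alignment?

0

natural layout:
  flags at 0 (size 1, align 1) → ends 1
  pad 3 to align 4 for ttl
  ttl at 4 (size 4, align 4) → ends 8
  window at 8 (size 1, align 1) → ends 9
  pad 1 to align 2 for port
  port at 10 (size 2, align 2) → ends 12
  proto at 12 (size 1, align 1) → ends 13
  pad 1 to align 2 for src
  src at 14 (size 48, align 2) → ends 62
  payload_len at 62 (size 1, align 1) → ends 63
  length at 63 (size 1, align 1) → ends 64
  version at 64 (size 2, align 2) → ends 66
  tail pad 2 to reach multiple of 4
  total 68 bytes, alignment 4
packed(4) layout:
  flags at 0 (size 1, align 1) → ends 1
  pad 3 to align 4 for ttl
  ttl at 4 (size 4, align 4) → ends 8
  window at 8 (size 1, align 1) → ends 9
  pad 1 to align 2 for port
  port at 10 (size 2, align 2) → ends 12
  proto at 12 (size 1, align 1) → ends 13
  pad 1 to align 2 for src
  src at 14 (size 48, align 2) → ends 62
  payload_len at 62 (size 1, align 1) → ends 63
  length at 63 (size 1, align 1) → ends 64
  version at 64 (size 2, align 2) → ends 66
  tail pad 2 to reach multiple of 4
  total 68 bytes, alignment 4
68 − 68 = 0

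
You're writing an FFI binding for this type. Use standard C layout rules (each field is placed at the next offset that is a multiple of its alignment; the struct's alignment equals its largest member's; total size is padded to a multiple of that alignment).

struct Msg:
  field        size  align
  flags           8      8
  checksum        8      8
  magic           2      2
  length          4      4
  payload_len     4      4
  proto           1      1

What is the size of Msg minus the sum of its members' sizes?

0..8  flags  (8B, 8-aligned)
8..16  checksum  (8B, 8-aligned)
16..18  magic  (2B, 2-aligned)
18..20  -- padding (2B)
20..24  length  (4B, 4-aligned)
24..28  payload_len  (4B, 4-aligned)
28..29  proto  (1B, 1-aligned)
29..32  -- tail padding (3B)
sizeof = 32, alignof = 8
data bytes 27, size 32 → padding 5

5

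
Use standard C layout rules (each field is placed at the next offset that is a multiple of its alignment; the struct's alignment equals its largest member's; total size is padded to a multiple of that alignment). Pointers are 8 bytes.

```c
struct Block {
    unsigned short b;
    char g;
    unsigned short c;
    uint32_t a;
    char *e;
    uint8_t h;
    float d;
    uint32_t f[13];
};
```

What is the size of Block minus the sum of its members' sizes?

0..2  b  (2B, 2-aligned)
2..3  g  (1B, 1-aligned)
3..4  -- padding (1B)
4..6  c  (2B, 2-aligned)
6..8  -- padding (2B)
8..12  a  (4B, 4-aligned)
12..16  -- padding (4B)
16..24  e  (8B, 8-aligned)
24..25  h  (1B, 1-aligned)
25..28  -- padding (3B)
28..32  d  (4B, 4-aligned)
32..84  f  (52B, 4-aligned)
84..88  -- tail padding (4B)
sizeof = 88, alignof = 8
data bytes 74, size 88 → padding 14

14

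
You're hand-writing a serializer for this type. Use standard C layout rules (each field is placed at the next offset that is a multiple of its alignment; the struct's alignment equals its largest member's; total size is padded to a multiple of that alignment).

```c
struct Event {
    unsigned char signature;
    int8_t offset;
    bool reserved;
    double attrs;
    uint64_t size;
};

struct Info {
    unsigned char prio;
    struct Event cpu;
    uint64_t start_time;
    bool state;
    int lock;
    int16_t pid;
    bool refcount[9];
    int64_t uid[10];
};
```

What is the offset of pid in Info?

48

Event: 0..1  signature  (1B, 1-aligned); 1..2  offset  (1B, 1-aligned); 2..3  reserved  (1B, 1-aligned); 3..8  -- padding (5B); 8..16  attrs  (8B, 8-aligned); 16..24  size  (8B, 8-aligned); sizeof = 24, alignof = 8
0..1  prio  (1B, 1-aligned)
1..8  -- padding (7B)
8..32  cpu  (24B, 8-aligned)
32..40  start_time  (8B, 8-aligned)
40..41  state  (1B, 1-aligned)
41..44  -- padding (3B)
44..48  lock  (4B, 4-aligned)
48..50  pid  (2B, 2-aligned)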